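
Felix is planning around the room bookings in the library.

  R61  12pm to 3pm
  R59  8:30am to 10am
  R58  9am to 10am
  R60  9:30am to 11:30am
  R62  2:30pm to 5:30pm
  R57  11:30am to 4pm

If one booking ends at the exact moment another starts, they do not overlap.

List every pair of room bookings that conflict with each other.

R57 & R61, R57 & R62, R58 & R59, R58 & R60, R59 & R60, R61 & R62

Check each pair: they overlap iff neither finishes before the other starts.
Sorted by start: R59, R58, R60, R57, R61, R62.
R58 starts before R59 ends → R59 and R58 overlap.
R60 starts before R59 ends → R59 and R60 overlap.
R57 starts after R59 ends; R59 is clear from here.
R60 starts before R58 ends → R58 and R60 overlap.
R57 starts after R58 ends; R58 is clear from here.
R57 starts exactly when R60 ends (back-to-back, no overlap); R60 is clear from here.
R61 starts before R57 ends → R57 and R61 overlap.
R62 starts before R57 ends → R57 and R62 overlap.
R62 starts before R61 ends → R61 and R62 overlap.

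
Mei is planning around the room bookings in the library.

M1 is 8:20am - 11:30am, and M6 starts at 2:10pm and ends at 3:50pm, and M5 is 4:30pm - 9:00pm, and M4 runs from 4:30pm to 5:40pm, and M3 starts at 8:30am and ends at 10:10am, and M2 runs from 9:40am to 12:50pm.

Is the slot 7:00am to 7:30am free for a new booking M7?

Yes — the slot is free

M1: starts 8:20am at or after M7 ends 7:30am → clear.
M3: starts 8:30am at or after M7 ends 7:30am → clear.
M2: starts 9:40am at or after M7 ends 7:30am → clear.
M6: starts 2:10pm at or after M7 ends 7:30am → clear.
M4: starts 4:30pm at or after M7 ends 7:30am → clear.
M5: starts 4:30pm at or after M7 ends 7:30am → clear.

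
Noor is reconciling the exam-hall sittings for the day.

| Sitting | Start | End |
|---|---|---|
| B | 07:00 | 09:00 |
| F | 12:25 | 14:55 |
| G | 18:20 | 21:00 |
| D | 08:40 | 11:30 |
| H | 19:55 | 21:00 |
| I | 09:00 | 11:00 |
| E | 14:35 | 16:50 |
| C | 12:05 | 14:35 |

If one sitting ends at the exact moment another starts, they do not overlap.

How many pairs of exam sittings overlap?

5

Two intervals overlap when each starts before the other ends.
Sorted by start: B, D, I, C, F, E, G, H.
D starts before B ends → B and D overlap.
I starts exactly when B ends (back-to-back, no overlap); B is clear from here.
I starts before D ends → D and I overlap.
C starts after D ends; D is clear from here.
C starts after I ends; I is clear from here.
F starts before C ends → C and F overlap.
E starts exactly when C ends (back-to-back, no overlap); C is clear from here.
E starts before F ends → F and E overlap.
G starts after F ends; F is clear from here.
G starts after E ends; E is clear from here.
H starts before G ends → G and H overlap.
Overlapping pairs: B & D, C & F, D & I, E & F, G & H — 5 in total.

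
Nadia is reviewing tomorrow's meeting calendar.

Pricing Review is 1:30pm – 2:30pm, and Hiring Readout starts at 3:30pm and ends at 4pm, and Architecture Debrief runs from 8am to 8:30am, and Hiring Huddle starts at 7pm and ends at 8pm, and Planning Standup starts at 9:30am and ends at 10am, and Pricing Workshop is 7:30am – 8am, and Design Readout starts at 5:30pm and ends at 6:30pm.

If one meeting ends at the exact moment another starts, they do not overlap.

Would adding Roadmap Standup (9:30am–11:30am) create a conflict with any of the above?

Yes — it overlaps Planning Standup

Pricing Workshop: ends 8am at or before Roadmap Standup starts 9:30am → clear.
Architecture Debrief: ends 8:30am at or before Roadmap Standup starts 9:30am → clear.
Planning Standup: starts 9:30am before Roadmap Standup ends 11:30am, and ends 10am after Roadmap Standup starts 9:30am → overlap.
Pricing Review: starts 1:30pm at or after Roadmap Standup ends 11:30am → clear.
Hiring Readout: starts 3:30pm at or after Roadmap Standup ends 11:30am → clear.
Design Readout: starts 5:30pm at or after Roadmap Standup ends 11:30am → clear.
Hiring Huddle: starts 7pm at or after Roadmap Standup ends 11:30am → clear.
Roadmap Standup overlaps Planning Standup.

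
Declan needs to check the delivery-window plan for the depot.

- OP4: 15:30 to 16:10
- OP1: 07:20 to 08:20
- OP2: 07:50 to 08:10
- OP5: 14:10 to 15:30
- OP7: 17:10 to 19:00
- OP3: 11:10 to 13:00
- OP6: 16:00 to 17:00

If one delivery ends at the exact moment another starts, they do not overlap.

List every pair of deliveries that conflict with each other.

OP1 & OP2, OP4 & OP6

Check each pair: they overlap iff neither finishes before the other starts.
Sorted by start: OP1, OP2, OP3, OP5, OP4, OP6, OP7.
OP2 starts before OP1 ends → OP1 and OP2 overlap.
OP3 starts after OP1 ends, so OP1 has no further overlaps.
OP3 starts after OP2 ends, so OP2 has no further overlaps.
OP5 starts after OP3 ends, so OP3 has no further overlaps.
OP4 starts exactly when OP5 ends (back-to-back, no overlap), so OP5 has no further overlaps.
OP6 starts before OP4 ends → OP4 and OP6 overlap.
OP7 starts after OP4 ends.
OP7 starts after OP6 ends.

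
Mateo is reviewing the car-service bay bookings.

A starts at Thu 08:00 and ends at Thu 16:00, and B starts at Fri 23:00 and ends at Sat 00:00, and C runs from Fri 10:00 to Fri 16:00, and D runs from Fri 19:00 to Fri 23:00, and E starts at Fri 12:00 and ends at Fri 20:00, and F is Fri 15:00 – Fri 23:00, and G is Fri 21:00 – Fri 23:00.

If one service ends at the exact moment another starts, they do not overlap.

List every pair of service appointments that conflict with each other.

Sorted by start: A, C, E, F, D, G, B.
C starts after A ends, so A has no further overlaps.
E starts before C ends → C and E overlap.
F starts before C ends → C and F overlap.
D starts after C ends, so C has no further overlaps.
F starts before E ends → E and F overlap.
D starts before E ends → E and D overlap.
G starts after E ends, so E has no further overlaps.
D starts before F ends → F and D overlap.
G starts before F ends → F and G overlap.
B starts exactly when F ends (back-to-back, no overlap).
G starts before D ends → D and G overlap.
B starts exactly when D ends (back-to-back, no overlap).
B starts exactly when G ends (back-to-back, no overlap).

C & E, C & F, D & E, D & F, D & G, E & F, F & G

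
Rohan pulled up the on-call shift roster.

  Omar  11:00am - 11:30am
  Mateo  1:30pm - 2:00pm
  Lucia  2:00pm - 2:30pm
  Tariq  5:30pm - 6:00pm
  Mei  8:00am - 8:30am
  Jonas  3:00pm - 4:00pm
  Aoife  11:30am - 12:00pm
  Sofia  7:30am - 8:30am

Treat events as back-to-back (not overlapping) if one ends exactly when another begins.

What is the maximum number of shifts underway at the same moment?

2

Sort all start/end points and keep a running count:
7:30am start Sofia → 1
8:00am start Mei → 2
8:30am end Mei → 1
8:30am end Sofia → 0
11:00am start Omar → 1
11:30am end Omar → 0
11:30am start Aoife → 1
12:00pm end Aoife → 0
1:30pm start Mateo → 1
2:00pm end Mateo → 0
2:00pm start Lucia → 1
2:30pm end Lucia → 0
3:00pm start Jonas → 1
4:00pm end Jonas → 0
5:30pm start Tariq → 1
6:00pm end Tariq → 0
Peak is 2, at 8:00am (Mei, Sofia).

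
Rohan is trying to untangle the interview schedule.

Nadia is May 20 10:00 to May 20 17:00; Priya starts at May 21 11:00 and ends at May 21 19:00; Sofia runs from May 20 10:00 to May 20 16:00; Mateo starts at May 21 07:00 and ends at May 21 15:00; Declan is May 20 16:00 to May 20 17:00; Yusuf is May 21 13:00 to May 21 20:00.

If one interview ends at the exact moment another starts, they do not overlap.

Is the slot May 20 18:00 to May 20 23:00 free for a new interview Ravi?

Nadia: ends May 20 17:00 at or before Ravi starts May 20 18:00 → clear.
Sofia: ends May 20 16:00 at or before Ravi starts May 20 18:00 → clear.
Declan: ends May 20 17:00 at or before Ravi starts May 20 18:00 → clear.
Mateo: starts May 21 07:00 at or after Ravi ends May 20 23:00 → clear.
Priya: starts May 21 11:00 at or after Ravi ends May 20 23:00 → clear.
Yusuf: starts May 21 13:00 at or after Ravi ends May 20 23:00 → clear.

Yes — the slot is free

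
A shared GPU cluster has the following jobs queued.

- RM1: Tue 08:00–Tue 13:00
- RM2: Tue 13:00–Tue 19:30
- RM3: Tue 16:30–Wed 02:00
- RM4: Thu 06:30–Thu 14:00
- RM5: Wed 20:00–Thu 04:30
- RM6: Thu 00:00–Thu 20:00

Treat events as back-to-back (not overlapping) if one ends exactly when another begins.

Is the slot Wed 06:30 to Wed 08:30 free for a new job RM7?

RM1: ends Tue 13:00 at or before RM7 starts Wed 06:30 → clear.
RM2: ends Tue 19:30 at or before RM7 starts Wed 06:30 → clear.
RM3: ends Wed 02:00 at or before RM7 starts Wed 06:30 → clear.
RM5: starts Wed 20:00 at or after RM7 ends Wed 08:30 → clear.
RM6: starts Thu 00:00 at or after RM7 ends Wed 08:30 → clear.
RM4: starts Thu 06:30 at or after RM7 ends Wed 08:30 → clear.

Yes — the slot is free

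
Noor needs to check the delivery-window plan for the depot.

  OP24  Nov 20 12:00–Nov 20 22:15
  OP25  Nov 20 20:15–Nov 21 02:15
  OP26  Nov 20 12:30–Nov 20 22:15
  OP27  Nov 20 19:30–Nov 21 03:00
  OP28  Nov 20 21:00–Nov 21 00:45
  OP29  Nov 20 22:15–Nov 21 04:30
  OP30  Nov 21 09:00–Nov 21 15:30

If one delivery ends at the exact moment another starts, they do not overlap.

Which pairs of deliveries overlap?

Sorted by start: OP24, OP26, OP27, OP25, OP28, OP29, OP30.
OP26 starts before OP24 ends → OP24 and OP26 overlap.
OP27 starts before OP24 ends → OP24 and OP27 overlap.
OP25 starts before OP24 ends → OP24 and OP25 overlap.
OP28 starts before OP24 ends → OP24 and OP28 overlap.
OP29 starts exactly when OP24 ends (back-to-back, no overlap), so OP24 has no further overlaps.
OP27 starts before OP26 ends → OP26 and OP27 overlap.
OP25 starts before OP26 ends → OP26 and OP25 overlap.
OP28 starts before OP26 ends → OP26 and OP28 overlap.
OP29 starts exactly when OP26 ends (back-to-back, no overlap), so OP26 has no further overlaps.
OP25 starts before OP27 ends → OP27 and OP25 overlap.
OP28 starts before OP27 ends → OP27 and OP28 overlap.
OP29 starts before OP27 ends → OP27 and OP29 overlap.
OP30 starts after OP27 ends.
OP28 starts before OP25 ends → OP25 and OP28 overlap.
OP29 starts before OP25 ends → OP25 and OP29 overlap.
OP30 starts after OP25 ends.
OP29 starts before OP28 ends → OP28 and OP29 overlap.
OP30 starts after OP28 ends.
OP30 starts after OP29 ends.

OP24 & OP25, OP24 & OP26, OP24 & OP27, OP24 & OP28, OP25 & OP26, OP25 & OP27, OP25 & OP28, OP25 & OP29, OP26 & OP27, OP26 & OP28, OP27 & OP28, OP27 & OP29, OP28 & OP29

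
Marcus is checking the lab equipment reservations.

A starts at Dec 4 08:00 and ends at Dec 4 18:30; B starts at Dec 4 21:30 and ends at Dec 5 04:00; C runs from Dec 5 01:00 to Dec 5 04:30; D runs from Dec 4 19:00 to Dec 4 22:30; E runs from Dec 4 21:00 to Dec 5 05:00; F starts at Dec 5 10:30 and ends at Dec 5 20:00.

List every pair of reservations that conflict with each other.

B & C, B & D, B & E, C & E, D & E

Sorted by start: A, D, E, B, C, F.
D starts after A ends, so nothing later overlaps A either.
E starts before D ends → D and E overlap.
B starts before D ends → D and B overlap.
C starts after D ends, so nothing later overlaps D either.
B starts before E ends → E and B overlap.
C starts before E ends → E and C overlap.
F starts after E ends.
C starts before B ends → B and C overlap.
F starts after B ends.
F starts after C ends.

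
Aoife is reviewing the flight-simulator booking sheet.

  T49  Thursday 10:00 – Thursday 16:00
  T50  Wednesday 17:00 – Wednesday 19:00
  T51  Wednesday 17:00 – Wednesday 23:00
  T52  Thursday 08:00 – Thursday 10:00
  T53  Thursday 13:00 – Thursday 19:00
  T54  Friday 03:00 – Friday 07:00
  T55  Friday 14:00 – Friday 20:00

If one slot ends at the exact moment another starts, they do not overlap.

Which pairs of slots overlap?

Two intervals overlap when each starts before the other ends.
Sorted by start: T50, T51, T52, T49, T53, T54, T55.
T51 starts before T50 ends → T50 and T51 overlap.
T52 starts after T50 ends; T50 is clear from here.
T52 starts after T51 ends; T51 is clear from here.
T49 starts exactly when T52 ends (back-to-back, no overlap); T52 is clear from here.
T53 starts before T49 ends → T49 and T53 overlap.
T54 starts after T49 ends; T49 is clear from here.
T54 starts after T53 ends; T53 is clear from here.
T55 starts after T54 ends.

T49 & T53, T50 & T51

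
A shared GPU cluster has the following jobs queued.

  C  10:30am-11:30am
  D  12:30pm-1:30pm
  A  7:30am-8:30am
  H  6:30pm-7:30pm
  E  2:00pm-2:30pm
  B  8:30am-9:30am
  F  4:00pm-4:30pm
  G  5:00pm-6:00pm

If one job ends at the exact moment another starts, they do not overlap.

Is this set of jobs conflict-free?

Check each pair: they overlap iff neither finishes before the other starts.
Sorted by start: A, B, C, D, E, F, G, H.
B starts exactly when A ends (back-to-back, no overlap); A is clear from here.
C starts after B ends; B is clear from here.
D starts after C ends; C is clear from here.
E starts after D ends; D is clear from here.
F starts after E ends; E is clear from here.
G starts after F ends; F is clear from here.
H starts after G ends.
Every pair is clear; the schedule has no overlaps.

Yes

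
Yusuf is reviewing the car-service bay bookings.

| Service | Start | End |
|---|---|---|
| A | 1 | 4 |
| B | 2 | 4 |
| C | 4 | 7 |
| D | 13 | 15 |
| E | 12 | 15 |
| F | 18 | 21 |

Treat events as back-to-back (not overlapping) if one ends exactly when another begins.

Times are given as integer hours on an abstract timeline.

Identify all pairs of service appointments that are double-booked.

A & B, D & E

Sorted by start: A, B, C, E, D, F.
B starts before A ends → A and B overlap.
C starts exactly when A ends (back-to-back, no overlap) — done with A.
C starts exactly when B ends (back-to-back, no overlap) — done with B.
E starts after C ends — done with C.
D starts before E ends → E and D overlap.
F starts after E ends.
F starts after D ends.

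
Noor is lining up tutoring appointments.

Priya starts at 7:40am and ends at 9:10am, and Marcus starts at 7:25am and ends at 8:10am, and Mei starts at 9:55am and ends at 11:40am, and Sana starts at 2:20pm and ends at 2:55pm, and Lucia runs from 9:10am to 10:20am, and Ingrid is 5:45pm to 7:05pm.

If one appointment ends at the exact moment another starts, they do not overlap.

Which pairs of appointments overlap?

Lucia & Mei, Marcus & Priya

Sorted by start: Marcus, Priya, Lucia, Mei, Sana, Ingrid.
Priya starts before Marcus ends → Marcus and Priya overlap.
Lucia starts after Marcus ends, so Marcus has no further overlaps.
Lucia starts exactly when Priya ends (back-to-back, no overlap), so Priya has no further overlaps.
Mei starts before Lucia ends → Lucia and Mei overlap.
Sana starts after Lucia ends, so Lucia has no further overlaps.
Sana starts after Mei ends, so Mei has no further overlaps.
Ingrid starts after Sana ends.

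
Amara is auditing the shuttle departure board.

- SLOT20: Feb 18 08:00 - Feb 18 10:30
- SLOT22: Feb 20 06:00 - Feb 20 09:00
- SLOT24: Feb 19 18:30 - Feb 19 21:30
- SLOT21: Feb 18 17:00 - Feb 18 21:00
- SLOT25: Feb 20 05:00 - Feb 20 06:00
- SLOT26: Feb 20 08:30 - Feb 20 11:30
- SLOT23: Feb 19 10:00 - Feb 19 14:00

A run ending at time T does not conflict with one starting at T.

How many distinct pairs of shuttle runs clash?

1

Check each pair: they overlap iff neither finishes before the other starts.
Sorted by start: SLOT20, SLOT21, SLOT23, SLOT24, SLOT25, SLOT22, SLOT26.
SLOT21 starts after SLOT20 ends — done with SLOT20.
SLOT23 starts after SLOT21 ends — done with SLOT21.
SLOT24 starts after SLOT23 ends — done with SLOT23.
SLOT25 starts after SLOT24 ends — done with SLOT24.
SLOT22 starts exactly when SLOT25 ends (back-to-back, no overlap) — done with SLOT25.
SLOT26 starts before SLOT22 ends → SLOT22 and SLOT26 overlap.
Overlapping pairs: SLOT22 & SLOT26 — 1 in total.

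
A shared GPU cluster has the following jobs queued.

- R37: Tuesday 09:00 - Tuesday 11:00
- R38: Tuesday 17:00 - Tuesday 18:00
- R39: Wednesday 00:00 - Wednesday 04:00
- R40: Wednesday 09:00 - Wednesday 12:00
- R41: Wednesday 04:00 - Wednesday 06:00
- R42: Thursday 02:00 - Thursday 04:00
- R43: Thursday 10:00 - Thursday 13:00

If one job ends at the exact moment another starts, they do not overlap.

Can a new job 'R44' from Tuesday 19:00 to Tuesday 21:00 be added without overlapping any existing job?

R37: ends Tuesday 11:00 at or before R44 starts Tuesday 19:00 → clear.
R38: ends Tuesday 18:00 at or before R44 starts Tuesday 19:00 → clear.
R39: starts Wednesday 00:00 at or after R44 ends Tuesday 21:00 → clear.
R41: starts Wednesday 04:00 at or after R44 ends Tuesday 21:00 → clear.
R40: starts Wednesday 09:00 at or after R44 ends Tuesday 21:00 → clear.
R42: starts Thursday 02:00 at or after R44 ends Tuesday 21:00 → clear.
R43: starts Thursday 10:00 at or after R44 ends Tuesday 21:00 → clear.

Yes — the slot is free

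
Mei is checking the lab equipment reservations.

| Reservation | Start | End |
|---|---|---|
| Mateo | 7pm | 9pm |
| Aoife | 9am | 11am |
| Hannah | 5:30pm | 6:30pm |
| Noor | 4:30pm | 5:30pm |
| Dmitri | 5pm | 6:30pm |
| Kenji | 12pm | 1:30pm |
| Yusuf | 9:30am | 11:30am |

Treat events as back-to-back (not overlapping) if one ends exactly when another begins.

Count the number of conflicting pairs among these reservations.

Sorted by start: Aoife, Yusuf, Kenji, Noor, Dmitri, Hannah, Mateo.
Yusuf starts before Aoife ends → Aoife and Yusuf overlap.
Kenji starts after Aoife ends, so nothing later overlaps Aoife either.
Kenji starts after Yusuf ends, so nothing later overlaps Yusuf either.
Noor starts after Kenji ends, so nothing later overlaps Kenji either.
Dmitri starts before Noor ends → Noor and Dmitri overlap.
Hannah starts exactly when Noor ends (back-to-back, no overlap), so nothing later overlaps Noor either.
Hannah starts before Dmitri ends → Dmitri and Hannah overlap.
Mateo starts after Dmitri ends.
Mateo starts after Hannah ends.
Overlapping pairs: Aoife & Yusuf, Dmitri & Hannah, Dmitri & Noor — 3 in total.

3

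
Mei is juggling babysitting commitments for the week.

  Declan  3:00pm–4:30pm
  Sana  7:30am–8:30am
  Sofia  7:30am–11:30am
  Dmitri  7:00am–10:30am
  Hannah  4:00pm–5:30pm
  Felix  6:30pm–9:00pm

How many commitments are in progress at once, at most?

Sort all start/end points and keep a running count:
7:00am start Dmitri → 1
7:30am start Sana → 2
7:30am start Sofia → 3
8:30am end Sana → 2
10:30am end Dmitri → 1
11:30am end Sofia → 0
3:00pm start Declan → 1
4:00pm start Hannah → 2
4:30pm end Declan → 1
5:30pm end Hannah → 0
6:30pm start Felix → 1
9:00pm end Felix → 0
Peak is 3, at 7:30am (Dmitri, Sana, Sofia).

3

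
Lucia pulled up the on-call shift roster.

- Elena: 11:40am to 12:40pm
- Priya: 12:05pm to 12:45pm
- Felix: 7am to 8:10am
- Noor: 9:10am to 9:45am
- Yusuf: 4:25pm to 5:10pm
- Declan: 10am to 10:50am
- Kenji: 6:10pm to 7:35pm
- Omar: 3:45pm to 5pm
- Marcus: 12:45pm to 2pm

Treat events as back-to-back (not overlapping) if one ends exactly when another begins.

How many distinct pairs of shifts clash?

Two intervals overlap when each starts before the other ends.
Sorted by start: Felix, Noor, Declan, Elena, Priya, Marcus, Omar, Yusuf, Kenji.
Noor starts after Felix ends, so nothing later overlaps Felix either.
Declan starts after Noor ends, so nothing later overlaps Noor either.
Elena starts after Declan ends, so nothing later overlaps Declan either.
Priya starts before Elena ends → Elena and Priya overlap.
Marcus starts after Elena ends, so nothing later overlaps Elena either.
Marcus starts exactly when Priya ends (back-to-back, no overlap), so nothing later overlaps Priya either.
Omar starts after Marcus ends, so nothing later overlaps Marcus either.
Yusuf starts before Omar ends → Omar and Yusuf overlap.
Kenji starts after Omar ends.
Kenji starts after Yusuf ends.
Overlapping pairs: Elena & Priya, Omar & Yusuf — 2 in total.

2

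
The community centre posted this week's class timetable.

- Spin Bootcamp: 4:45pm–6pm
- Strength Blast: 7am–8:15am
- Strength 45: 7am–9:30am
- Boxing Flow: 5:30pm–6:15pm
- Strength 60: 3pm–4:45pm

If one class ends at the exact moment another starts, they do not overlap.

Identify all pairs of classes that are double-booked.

Sorted by start: Strength 45, Strength Blast, Strength 60, Spin Bootcamp, Boxing Flow.
Strength Blast starts before Strength 45 ends → Strength 45 and Strength Blast overlap.
Strength 60 starts after Strength 45 ends, so Strength 45 has no further overlaps.
Strength 60 starts after Strength Blast ends, so Strength Blast has no further overlaps.
Spin Bootcamp starts exactly when Strength 60 ends (back-to-back, no overlap), so Strength 60 has no further overlaps.
Boxing Flow starts before Spin Bootcamp ends → Spin Bootcamp and Boxing Flow overlap.

Boxing Flow & Spin Bootcamp, Strength 45 & Strength Blast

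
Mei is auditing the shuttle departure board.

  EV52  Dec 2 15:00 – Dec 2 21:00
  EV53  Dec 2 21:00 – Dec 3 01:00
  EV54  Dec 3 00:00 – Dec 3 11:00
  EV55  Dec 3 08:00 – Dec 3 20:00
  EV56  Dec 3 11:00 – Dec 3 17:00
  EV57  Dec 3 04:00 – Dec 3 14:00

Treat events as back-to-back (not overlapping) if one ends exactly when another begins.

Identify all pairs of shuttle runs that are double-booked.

Check each pair: they overlap iff neither finishes before the other starts.
Sorted by start: EV52, EV53, EV54, EV57, EV55, EV56.
EV53 starts exactly when EV52 ends (back-to-back, no overlap); EV52 is clear from here.
EV54 starts before EV53 ends → EV53 and EV54 overlap.
EV57 starts after EV53 ends; EV53 is clear from here.
EV57 starts before EV54 ends → EV54 and EV57 overlap.
EV55 starts before EV54 ends → EV54 and EV55 overlap.
EV56 starts exactly when EV54 ends (back-to-back, no overlap).
EV55 starts before EV57 ends → EV57 and EV55 overlap.
EV56 starts before EV57 ends → EV57 and EV56 overlap.
EV56 starts before EV55 ends → EV55 and EV56 overlap.

EV53 & EV54, EV54 & EV55, EV54 & EV57, EV55 & EV56, EV55 & EV57, EV56 & EV57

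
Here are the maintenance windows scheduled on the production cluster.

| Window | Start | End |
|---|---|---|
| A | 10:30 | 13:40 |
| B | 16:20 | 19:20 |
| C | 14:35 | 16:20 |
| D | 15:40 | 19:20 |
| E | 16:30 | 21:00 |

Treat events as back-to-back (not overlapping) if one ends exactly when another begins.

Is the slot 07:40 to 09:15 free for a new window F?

A: starts 10:30 at or after F ends 09:15 → clear.
C: starts 14:35 at or after F ends 09:15 → clear.
D: starts 15:40 at or after F ends 09:15 → clear.
B: starts 16:20 at or after F ends 09:15 → clear.
E: starts 16:30 at or after F ends 09:15 → clear.

Yes — the slot is free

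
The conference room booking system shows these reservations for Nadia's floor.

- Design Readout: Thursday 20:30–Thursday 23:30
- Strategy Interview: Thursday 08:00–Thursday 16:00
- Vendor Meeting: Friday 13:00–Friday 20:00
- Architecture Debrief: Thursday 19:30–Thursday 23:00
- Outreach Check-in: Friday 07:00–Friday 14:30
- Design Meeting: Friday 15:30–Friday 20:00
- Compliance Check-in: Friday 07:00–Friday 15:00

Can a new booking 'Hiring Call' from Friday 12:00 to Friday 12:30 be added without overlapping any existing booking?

No — it overlaps Compliance Check-in, Outreach Check-in

Strategy Interview: ends Thursday 16:00 at or before Hiring Call starts Friday 12:00 → clear.
Architecture Debrief: ends Thursday 23:00 at or before Hiring Call starts Friday 12:00 → clear.
Design Readout: ends Thursday 23:30 at or before Hiring Call starts Friday 12:00 → clear.
Compliance Check-in: starts Friday 07:00 before Hiring Call ends Friday 12:30, and ends Friday 15:00 after Hiring Call starts Friday 12:00 → overlap.
Outreach Check-in: starts Friday 07:00 before Hiring Call ends Friday 12:30, and ends Friday 14:30 after Hiring Call starts Friday 12:00 → overlap.
Vendor Meeting: starts Friday 13:00 at or after Hiring Call ends Friday 12:30 → clear.
Design Meeting: starts Friday 15:30 at or after Hiring Call ends Friday 12:30 → clear.
Hiring Call overlaps Compliance Check-in, Outreach Check-in.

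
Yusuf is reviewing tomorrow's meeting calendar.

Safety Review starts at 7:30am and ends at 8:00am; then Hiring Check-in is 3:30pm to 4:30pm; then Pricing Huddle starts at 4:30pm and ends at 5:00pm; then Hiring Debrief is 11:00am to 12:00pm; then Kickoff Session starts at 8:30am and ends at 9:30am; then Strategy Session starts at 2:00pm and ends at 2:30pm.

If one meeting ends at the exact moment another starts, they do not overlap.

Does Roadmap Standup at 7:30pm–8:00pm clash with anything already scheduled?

No — it doesn't clash with anything

Safety Review: ends 8:00am at or before Roadmap Standup starts 7:30pm → clear.
Kickoff Session: ends 9:30am at or before Roadmap Standup starts 7:30pm → clear.
Hiring Debrief: ends 12:00pm at or before Roadmap Standup starts 7:30pm → clear.
Strategy Session: ends 2:30pm at or before Roadmap Standup starts 7:30pm → clear.
Hiring Check-in: ends 4:30pm at or before Roadmap Standup starts 7:30pm → clear.
Pricing Huddle: ends 5:00pm at or before Roadmap Standup starts 7:30pm → clear.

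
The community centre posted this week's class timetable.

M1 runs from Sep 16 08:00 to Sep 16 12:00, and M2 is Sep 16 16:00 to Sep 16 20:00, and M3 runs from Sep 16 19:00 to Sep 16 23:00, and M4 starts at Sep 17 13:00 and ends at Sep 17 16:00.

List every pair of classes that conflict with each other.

M2 & M3

Sorted by start: M1, M2, M3, M4.
M2 starts after M1 ends; M1 is clear from here.
M3 starts before M2 ends → M2 and M3 overlap.
M4 starts after M2 ends.
M4 starts after M3 ends.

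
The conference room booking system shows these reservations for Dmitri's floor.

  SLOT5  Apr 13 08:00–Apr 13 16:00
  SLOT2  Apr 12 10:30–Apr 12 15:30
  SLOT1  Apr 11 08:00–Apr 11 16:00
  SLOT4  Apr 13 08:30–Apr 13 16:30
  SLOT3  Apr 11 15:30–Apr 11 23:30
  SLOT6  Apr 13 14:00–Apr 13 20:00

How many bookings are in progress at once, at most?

Sweep the timeline, counting +1 at each start and −1 at each end (ends before starts at a tie):
Apr 11 08:00 start SLOT1 → 1
Apr 11 15:30 start SLOT3 → 2
Apr 11 16:00 end SLOT1 → 1
Apr 11 23:30 end SLOT3 → 0
Apr 12 10:30 start SLOT2 → 1
Apr 12 15:30 end SLOT2 → 0
Apr 13 08:00 start SLOT5 → 1
Apr 13 08:30 start SLOT4 → 2
Apr 13 14:00 start SLOT6 → 3
Apr 13 16:00 end SLOT5 → 2
Apr 13 16:30 end SLOT4 → 1
Apr 13 20:00 end SLOT6 → 0
Peak is 3, at Apr 13 14:00 (SLOT4, SLOT5, SLOT6).

3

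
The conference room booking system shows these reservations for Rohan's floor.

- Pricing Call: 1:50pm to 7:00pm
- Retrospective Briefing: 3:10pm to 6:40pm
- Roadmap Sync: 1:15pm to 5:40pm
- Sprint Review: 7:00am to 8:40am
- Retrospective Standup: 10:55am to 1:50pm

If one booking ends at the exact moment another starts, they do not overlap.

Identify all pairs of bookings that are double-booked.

Pricing Call & Retrospective Briefing, Pricing Call & Roadmap Sync, Retrospective Briefing & Roadmap Sync, Retrospective Standup & Roadmap Sync

Sorted by start: Sprint Review, Retrospective Standup, Roadmap Sync, Pricing Call, Retrospective Briefing.
Retrospective Standup starts after Sprint Review ends, so nothing later overlaps Sprint Review either.
Roadmap Sync starts before Retrospective Standup ends → Retrospective Standup and Roadmap Sync overlap.
Pricing Call starts exactly when Retrospective Standup ends (back-to-back, no overlap), so nothing later overlaps Retrospective Standup either.
Pricing Call starts before Roadmap Sync ends → Roadmap Sync and Pricing Call overlap.
Retrospective Briefing starts before Roadmap Sync ends → Roadmap Sync and Retrospective Briefing overlap.
Retrospective Briefing starts before Pricing Call ends → Pricing Call and Retrospective Briefing overlap.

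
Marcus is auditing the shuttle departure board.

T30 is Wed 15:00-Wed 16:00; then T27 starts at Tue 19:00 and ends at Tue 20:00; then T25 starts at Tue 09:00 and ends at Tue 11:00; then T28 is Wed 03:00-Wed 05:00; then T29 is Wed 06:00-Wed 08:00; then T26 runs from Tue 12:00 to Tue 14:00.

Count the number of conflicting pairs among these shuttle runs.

Sorted by start: T25, T26, T27, T28, T29, T30.
T26 starts after T25 ends, so T25 has no further overlaps.
T27 starts after T26 ends, so T26 has no further overlaps.
T28 starts after T27 ends, so T27 has no further overlaps.
T29 starts after T28 ends, so T28 has no further overlaps.
T30 starts after T29 ends.
No pair overlaps.

0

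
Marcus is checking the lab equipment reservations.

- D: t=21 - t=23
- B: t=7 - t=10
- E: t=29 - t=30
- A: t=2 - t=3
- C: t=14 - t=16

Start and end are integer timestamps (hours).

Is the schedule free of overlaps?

Yes

Sorted by start: A, B, C, D, E.
B starts after A ends; A is clear from here.
C starts after B ends; B is clear from here.
D starts after C ends; C is clear from here.
E starts after D ends.
Every pair is clear; the schedule has no overlaps.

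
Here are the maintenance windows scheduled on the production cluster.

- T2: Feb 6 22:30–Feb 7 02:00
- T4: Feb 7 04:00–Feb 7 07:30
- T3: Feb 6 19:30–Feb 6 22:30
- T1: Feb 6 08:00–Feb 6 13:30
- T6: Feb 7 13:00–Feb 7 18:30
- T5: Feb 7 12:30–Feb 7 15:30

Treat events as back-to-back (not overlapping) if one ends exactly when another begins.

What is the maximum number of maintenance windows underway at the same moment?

2

Sort all start/end points and keep a running count:
Feb 6 08:00 start T1 → 1
Feb 6 13:30 end T1 → 0
Feb 6 19:30 start T3 → 1
Feb 6 22:30 end T3 → 0
Feb 6 22:30 start T2 → 1
Feb 7 02:00 end T2 → 0
Feb 7 04:00 start T4 → 1
Feb 7 07:30 end T4 → 0
Feb 7 12:30 start T5 → 1
Feb 7 13:00 start T6 → 2
Feb 7 15:30 end T5 → 1
Feb 7 18:30 end T6 → 0
Peak is 2, at Feb 7 13:00 (T5, T6).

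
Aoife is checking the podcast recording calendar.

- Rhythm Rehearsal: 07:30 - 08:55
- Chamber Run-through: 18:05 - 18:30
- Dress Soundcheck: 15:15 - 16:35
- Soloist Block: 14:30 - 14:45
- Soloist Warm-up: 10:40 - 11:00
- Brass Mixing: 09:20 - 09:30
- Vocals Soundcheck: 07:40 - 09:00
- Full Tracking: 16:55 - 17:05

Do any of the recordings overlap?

Two intervals overlap when each starts before the other ends.
Sorted by start: Rhythm Rehearsal, Vocals Soundcheck, Brass Mixing, Soloist Warm-up, Soloist Block, Dress Soundcheck, Full Tracking, Chamber Run-through.
Vocals Soundcheck starts before Rhythm Rehearsal ends → Rhythm Rehearsal and Vocals Soundcheck overlap.
That's a conflict, so the schedule is not conflict-free.

Yes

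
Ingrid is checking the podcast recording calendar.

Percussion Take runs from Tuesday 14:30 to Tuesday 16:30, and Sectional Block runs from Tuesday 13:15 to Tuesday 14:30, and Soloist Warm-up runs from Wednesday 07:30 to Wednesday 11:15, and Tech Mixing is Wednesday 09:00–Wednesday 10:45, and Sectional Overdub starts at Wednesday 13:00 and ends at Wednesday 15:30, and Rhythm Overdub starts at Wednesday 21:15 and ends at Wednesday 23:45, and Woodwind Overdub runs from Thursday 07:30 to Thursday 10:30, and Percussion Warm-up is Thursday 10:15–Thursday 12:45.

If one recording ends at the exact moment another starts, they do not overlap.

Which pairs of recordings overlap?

Sorted by start: Sectional Block, Percussion Take, Soloist Warm-up, Tech Mixing, Sectional Overdub, Rhythm Overdub, Woodwind Overdub, Percussion Warm-up.
Percussion Take starts exactly when Sectional Block ends (back-to-back, no overlap), so Sectional Block has no further overlaps.
Soloist Warm-up starts after Percussion Take ends, so Percussion Take has no further overlaps.
Tech Mixing starts before Soloist Warm-up ends → Soloist Warm-up and Tech Mixing overlap.
Sectional Overdub starts after Soloist Warm-up ends, so Soloist Warm-up has no further overlaps.
Sectional Overdub starts after Tech Mixing ends, so Tech Mixing has no further overlaps.
Rhythm Overdub starts after Sectional Overdub ends, so Sectional Overdub has no further overlaps.
Woodwind Overdub starts after Rhythm Overdub ends, so Rhythm Overdub has no further overlaps.
Percussion Warm-up starts before Woodwind Overdub ends → Woodwind Overdub and Percussion Warm-up overlap.

Percussion Warm-up & Woodwind Overdub, Soloist Warm-up & Tech Mixing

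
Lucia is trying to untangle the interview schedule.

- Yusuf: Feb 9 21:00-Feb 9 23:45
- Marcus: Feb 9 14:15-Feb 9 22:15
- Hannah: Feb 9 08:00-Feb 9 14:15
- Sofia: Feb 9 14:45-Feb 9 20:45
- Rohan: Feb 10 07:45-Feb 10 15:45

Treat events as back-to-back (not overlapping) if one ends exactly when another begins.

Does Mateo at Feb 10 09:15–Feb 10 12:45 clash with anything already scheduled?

Hannah: ends Feb 9 14:15 at or before Mateo starts Feb 10 09:15 → clear.
Marcus: ends Feb 9 22:15 at or before Mateo starts Feb 10 09:15 → clear.
Sofia: ends Feb 9 20:45 at or before Mateo starts Feb 10 09:15 → clear.
Yusuf: ends Feb 9 23:45 at or before Mateo starts Feb 10 09:15 → clear.
Rohan: starts Feb 10 07:45 before Mateo ends Feb 10 12:45, and ends Feb 10 15:45 after Mateo starts Feb 10 09:15 → overlap.
Mateo overlaps Rohan.

Yes — it overlaps Rohan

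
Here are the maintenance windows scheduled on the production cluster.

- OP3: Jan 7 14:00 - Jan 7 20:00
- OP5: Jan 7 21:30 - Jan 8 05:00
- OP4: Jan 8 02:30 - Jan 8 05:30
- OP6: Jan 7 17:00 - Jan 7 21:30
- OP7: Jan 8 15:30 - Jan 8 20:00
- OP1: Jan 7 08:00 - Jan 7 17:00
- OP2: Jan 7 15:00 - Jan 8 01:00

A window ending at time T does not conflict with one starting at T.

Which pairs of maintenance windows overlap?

OP1 & OP2, OP1 & OP3, OP2 & OP3, OP2 & OP5, OP2 & OP6, OP3 & OP6, OP4 & OP5

Sorted by start: OP1, OP3, OP2, OP6, OP5, OP4, OP7.
OP3 starts before OP1 ends → OP1 and OP3 overlap.
OP2 starts before OP1 ends → OP1 and OP2 overlap.
OP6 starts exactly when OP1 ends (back-to-back, no overlap), so nothing later overlaps OP1 either.
OP2 starts before OP3 ends → OP3 and OP2 overlap.
OP6 starts before OP3 ends → OP3 and OP6 overlap.
OP5 starts after OP3 ends, so nothing later overlaps OP3 either.
OP6 starts before OP2 ends → OP2 and OP6 overlap.
OP5 starts before OP2 ends → OP2 and OP5 overlap.
OP4 starts after OP2 ends, so nothing later overlaps OP2 either.
OP5 starts exactly when OP6 ends (back-to-back, no overlap), so nothing later overlaps OP6 either.
OP4 starts before OP5 ends → OP5 and OP4 overlap.
OP7 starts after OP5 ends.
OP7 starts after OP4 ends.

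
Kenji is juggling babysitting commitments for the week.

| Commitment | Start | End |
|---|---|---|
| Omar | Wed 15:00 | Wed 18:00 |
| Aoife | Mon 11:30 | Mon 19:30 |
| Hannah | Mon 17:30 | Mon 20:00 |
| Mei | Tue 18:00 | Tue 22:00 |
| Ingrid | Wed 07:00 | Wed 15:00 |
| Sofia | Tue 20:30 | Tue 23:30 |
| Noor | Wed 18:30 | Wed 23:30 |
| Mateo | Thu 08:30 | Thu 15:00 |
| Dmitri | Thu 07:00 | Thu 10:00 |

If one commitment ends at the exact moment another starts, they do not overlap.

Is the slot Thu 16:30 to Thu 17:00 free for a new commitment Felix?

Aoife: ends Mon 19:30 at or before Felix starts Thu 16:30 → clear.
Hannah: ends Mon 20:00 at or before Felix starts Thu 16:30 → clear.
Mei: ends Tue 22:00 at or before Felix starts Thu 16:30 → clear.
Sofia: ends Tue 23:30 at or before Felix starts Thu 16:30 → clear.
Ingrid: ends Wed 15:00 at or before Felix starts Thu 16:30 → clear.
Omar: ends Wed 18:00 at or before Felix starts Thu 16:30 → clear.
Noor: ends Wed 23:30 at or before Felix starts Thu 16:30 → clear.
Dmitri: ends Thu 10:00 at or before Felix starts Thu 16:30 → clear.
Mateo: ends Thu 15:00 at or before Felix starts Thu 16:30 → clear.

Yes — the slot is free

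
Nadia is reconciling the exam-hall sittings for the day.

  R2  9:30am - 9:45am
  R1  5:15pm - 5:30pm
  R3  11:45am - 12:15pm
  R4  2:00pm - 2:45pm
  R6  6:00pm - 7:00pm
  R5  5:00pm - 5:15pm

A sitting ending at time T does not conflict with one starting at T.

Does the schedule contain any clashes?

No

Sorted by start: R2, R3, R4, R5, R1, R6.
R3 starts after R2 ends, so R2 has no further overlaps.
R4 starts after R3 ends, so R3 has no further overlaps.
R5 starts after R4 ends, so R4 has no further overlaps.
R1 starts exactly when R5 ends (back-to-back, no overlap), so R5 has no further overlaps.
R6 starts after R1 ends.
Every pair is clear; the schedule has no overlaps.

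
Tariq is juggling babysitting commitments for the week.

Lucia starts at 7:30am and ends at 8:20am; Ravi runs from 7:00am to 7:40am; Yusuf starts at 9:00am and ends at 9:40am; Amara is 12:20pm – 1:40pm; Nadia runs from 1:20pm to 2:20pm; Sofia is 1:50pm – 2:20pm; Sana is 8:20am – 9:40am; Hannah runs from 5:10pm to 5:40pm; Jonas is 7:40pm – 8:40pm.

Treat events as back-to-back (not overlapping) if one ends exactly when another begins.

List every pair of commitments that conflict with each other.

Amara & Nadia, Lucia & Ravi, Nadia & Sofia, Sana & Yusuf

Check each pair: they overlap iff neither finishes before the other starts.
Sorted by start: Ravi, Lucia, Sana, Yusuf, Amara, Nadia, Sofia, Hannah, Jonas.
Lucia starts before Ravi ends → Ravi and Lucia overlap.
Sana starts after Ravi ends, so Ravi has no further overlaps.
Sana starts exactly when Lucia ends (back-to-back, no overlap), so Lucia has no further overlaps.
Yusuf starts before Sana ends → Sana and Yusuf overlap.
Amara starts after Sana ends, so Sana has no further overlaps.
Amara starts after Yusuf ends, so Yusuf has no further overlaps.
Nadia starts before Amara ends → Amara and Nadia overlap.
Sofia starts after Amara ends, so Amara has no further overlaps.
Sofia starts before Nadia ends → Nadia and Sofia overlap.
Hannah starts after Nadia ends, so Nadia has no further overlaps.
Hannah starts after Sofia ends, so Sofia has no further overlaps.
Jonas starts after Hannah ends.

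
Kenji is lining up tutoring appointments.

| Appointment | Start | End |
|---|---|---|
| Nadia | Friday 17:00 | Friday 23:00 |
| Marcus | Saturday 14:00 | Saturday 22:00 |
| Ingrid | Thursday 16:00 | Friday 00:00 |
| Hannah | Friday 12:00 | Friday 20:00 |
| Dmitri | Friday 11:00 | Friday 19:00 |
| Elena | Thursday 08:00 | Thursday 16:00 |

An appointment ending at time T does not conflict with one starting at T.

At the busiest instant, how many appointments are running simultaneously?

Walk through starts and ends in time order (an end at T is processed before a start at T):
Thursday 08:00 start Elena → 1
Thursday 16:00 end Elena → 0
Thursday 16:00 start Ingrid → 1
Friday 00:00 end Ingrid → 0
Friday 11:00 start Dmitri → 1
Friday 12:00 start Hannah → 2
Friday 17:00 start Nadia → 3
Friday 19:00 end Dmitri → 2
Friday 20:00 end Hannah → 1
Friday 23:00 end Nadia → 0
Saturday 14:00 start Marcus → 1
Saturday 22:00 end Marcus → 0
Peak is 3, at Friday 17:00 (Dmitri, Hannah, Nadia).

3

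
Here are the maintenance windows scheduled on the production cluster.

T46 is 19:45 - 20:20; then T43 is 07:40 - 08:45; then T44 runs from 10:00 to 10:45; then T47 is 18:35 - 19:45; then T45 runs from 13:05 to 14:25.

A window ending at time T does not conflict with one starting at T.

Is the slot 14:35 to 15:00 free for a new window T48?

T43: ends 08:45 at or before T48 starts 14:35 → clear.
T44: ends 10:45 at or before T48 starts 14:35 → clear.
T45: ends 14:25 at or before T48 starts 14:35 → clear.
T47: starts 18:35 at or after T48 ends 15:00 → clear.
T46: starts 19:45 at or after T48 ends 15:00 → clear.

Yes — the slot is free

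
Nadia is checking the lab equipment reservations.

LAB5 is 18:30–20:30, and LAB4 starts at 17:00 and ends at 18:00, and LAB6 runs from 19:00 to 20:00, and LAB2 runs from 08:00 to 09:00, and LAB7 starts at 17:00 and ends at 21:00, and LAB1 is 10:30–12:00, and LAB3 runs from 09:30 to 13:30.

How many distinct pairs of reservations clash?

5

Two intervals overlap when each starts before the other ends.
Sorted by start: LAB2, LAB3, LAB1, LAB4, LAB7, LAB5, LAB6.
LAB3 starts after LAB2 ends — done with LAB2.
LAB1 starts before LAB3 ends → LAB3 and LAB1 overlap.
LAB4 starts after LAB3 ends — done with LAB3.
LAB4 starts after LAB1 ends — done with LAB1.
LAB7 starts before LAB4 ends → LAB4 and LAB7 overlap.
LAB5 starts after LAB4 ends — done with LAB4.
LAB5 starts before LAB7 ends → LAB7 and LAB5 overlap.
LAB6 starts before LAB7 ends → LAB7 and LAB6 overlap.
LAB6 starts before LAB5 ends → LAB5 and LAB6 overlap.
Overlapping pairs: LAB1 & LAB3, LAB4 & LAB7, LAB5 & LAB6, LAB5 & LAB7, LAB6 & LAB7 — 5 in total.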